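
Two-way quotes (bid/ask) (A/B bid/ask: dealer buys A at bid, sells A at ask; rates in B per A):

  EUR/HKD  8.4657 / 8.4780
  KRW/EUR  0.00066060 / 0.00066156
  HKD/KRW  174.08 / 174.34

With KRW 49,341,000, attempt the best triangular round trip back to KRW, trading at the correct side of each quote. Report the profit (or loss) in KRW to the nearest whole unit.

Net profit: KRW 1,119,117

Best loop KRW → HKD → EUR → KRW:
KRW 49,341,000 ÷ 174.34 (buy HKD at ask) = HKD 283,015.95
HKD 283,015.95 ÷ 8.4780 (buy EUR at ask) = EUR 33,382.40
EUR 33,382.40 ÷ 0.00066156 (buy KRW at ask) = KRW 50,460,117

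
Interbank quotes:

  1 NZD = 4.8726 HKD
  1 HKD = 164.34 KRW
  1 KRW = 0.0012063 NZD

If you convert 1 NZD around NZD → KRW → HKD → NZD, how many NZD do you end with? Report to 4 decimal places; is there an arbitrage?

1.0352 (arbitrage exists)

Around NZD → KRW → HKD → NZD: 1 ÷ 0.0012063 ÷ 164.34 ÷ 4.8726 = 1.035239
Product > 1; profitable direction is NZD → KRW → HKD → NZD.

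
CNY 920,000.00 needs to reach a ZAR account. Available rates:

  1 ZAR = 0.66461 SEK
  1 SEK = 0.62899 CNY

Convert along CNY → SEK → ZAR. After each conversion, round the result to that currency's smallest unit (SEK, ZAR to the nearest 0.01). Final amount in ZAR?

CNY 920,000.00 ÷ 0.62899 = SEK 1,462,662.36
SEK 1,462,662.36 ÷ 0.66461 = ZAR 2,200,782.96

ZAR 2,200,782.96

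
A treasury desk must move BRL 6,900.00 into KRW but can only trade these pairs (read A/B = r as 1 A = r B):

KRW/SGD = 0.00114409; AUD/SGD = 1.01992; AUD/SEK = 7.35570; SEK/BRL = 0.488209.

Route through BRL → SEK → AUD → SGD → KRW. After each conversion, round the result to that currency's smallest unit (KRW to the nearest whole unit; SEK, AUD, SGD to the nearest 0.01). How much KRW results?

KRW 1,712,872

BRL 6,900.00 ÷ 0.488209 = SEK 14,133.29
SEK 14,133.29 ÷ 7.35570 = AUD 1,921.41
AUD 1,921.41 × 1.01992 = SGD 1,959.68
SGD 1,959.68 ÷ 0.00114409 = KRW 1,712,872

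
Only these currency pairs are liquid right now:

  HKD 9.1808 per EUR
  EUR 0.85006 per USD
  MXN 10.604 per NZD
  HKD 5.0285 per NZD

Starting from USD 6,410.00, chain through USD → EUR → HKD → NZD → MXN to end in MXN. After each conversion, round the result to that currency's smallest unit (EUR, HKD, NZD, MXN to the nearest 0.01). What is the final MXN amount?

MXN 105,491.88

USD 6,410.00 × 0.85006 = EUR 5,448.88
EUR 5,448.88 × 9.1808 = HKD 50,025.08
HKD 50,025.08 ÷ 5.0285 = NZD 9,948.31
NZD 9,948.31 × 10.604 = MXN 105,491.88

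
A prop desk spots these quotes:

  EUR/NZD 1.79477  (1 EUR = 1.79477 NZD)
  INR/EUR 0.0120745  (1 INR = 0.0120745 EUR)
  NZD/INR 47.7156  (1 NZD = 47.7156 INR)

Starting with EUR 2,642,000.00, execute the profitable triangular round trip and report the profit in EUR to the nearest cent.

Profit: EUR 89,940.02

Profitable loop is EUR → NZD → INR → EUR:
EUR 2,642,000.00 × 1.79477 = NZD 4,741,782.34
NZD 4,741,782.34 × 47.7156 = INR 226,256,989.42
INR 226,256,989.42 × 0.0120745 = EUR 2,731,940.02
Profit = EUR 2,731,940.02 − EUR 2,642,000.00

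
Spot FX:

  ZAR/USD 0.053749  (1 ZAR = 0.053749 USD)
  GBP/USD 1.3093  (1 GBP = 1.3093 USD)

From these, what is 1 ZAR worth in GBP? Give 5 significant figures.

ZAR/GBP = 0.041052

1 ZAR × 0.053749 = 0.053749 USD
0.053749 USD ÷ 1.3093 = 0.0410517 GBP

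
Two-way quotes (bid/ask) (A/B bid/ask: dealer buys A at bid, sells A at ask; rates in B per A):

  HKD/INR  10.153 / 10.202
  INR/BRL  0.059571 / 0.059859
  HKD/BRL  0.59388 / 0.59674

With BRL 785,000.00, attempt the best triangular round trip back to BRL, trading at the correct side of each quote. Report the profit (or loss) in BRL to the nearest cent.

Best loop BRL → HKD → INR → BRL:
BRL 785,000.00 ÷ 0.59674 (buy HKD at ask) = HKD 1,315,480.78
HKD 1,315,480.78 × 10.153 (sell HKD at bid) = INR 13,356,076.35
INR 13,356,076.35 × 0.059571 (sell INR at bid) = BRL 795,634.82

Net profit: BRL 10,634.82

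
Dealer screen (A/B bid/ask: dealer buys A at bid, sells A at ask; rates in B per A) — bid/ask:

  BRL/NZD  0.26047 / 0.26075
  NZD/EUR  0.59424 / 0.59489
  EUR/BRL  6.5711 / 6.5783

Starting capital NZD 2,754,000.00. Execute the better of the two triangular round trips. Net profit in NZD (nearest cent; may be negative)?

Best loop NZD → EUR → BRL → NZD:
NZD 2,754,000.00 × 0.59424 (sell NZD at bid) = EUR 1,636,536.96
EUR 1,636,536.96 × 6.5711 (sell EUR at bid) = BRL 10,753,848.02
BRL 10,753,848.02 × 0.26047 (sell BRL at bid) = NZD 2,801,054.79

Net profit: NZD 47,054.79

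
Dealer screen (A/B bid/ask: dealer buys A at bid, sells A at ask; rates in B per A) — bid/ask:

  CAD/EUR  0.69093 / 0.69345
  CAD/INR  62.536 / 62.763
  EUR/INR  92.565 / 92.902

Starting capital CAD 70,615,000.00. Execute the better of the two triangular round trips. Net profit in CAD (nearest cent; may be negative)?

Net profit: CAD 1,342,178.30

Best loop CAD → EUR → INR → CAD:
CAD 70,615,000.00 × 0.69093 (sell CAD at bid) = EUR 48,790,021.95
EUR 48,790,021.95 × 92.565 (sell EUR at bid) = INR 4,516,248,381.80
INR 4,516,248,381.80 ÷ 62.763 (buy CAD at ask) = CAD 71,957,178.30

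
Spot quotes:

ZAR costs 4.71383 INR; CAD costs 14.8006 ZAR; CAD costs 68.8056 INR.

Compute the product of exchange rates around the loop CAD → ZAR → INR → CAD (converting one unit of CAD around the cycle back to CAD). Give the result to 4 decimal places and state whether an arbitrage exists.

Around CAD → ZAR → INR → CAD: 1 × 14.8006 × 4.71383 ÷ 68.8056 = 1.013980
Product > 1; profitable direction is CAD → ZAR → INR → CAD.

1.0140 (arbitrage exists)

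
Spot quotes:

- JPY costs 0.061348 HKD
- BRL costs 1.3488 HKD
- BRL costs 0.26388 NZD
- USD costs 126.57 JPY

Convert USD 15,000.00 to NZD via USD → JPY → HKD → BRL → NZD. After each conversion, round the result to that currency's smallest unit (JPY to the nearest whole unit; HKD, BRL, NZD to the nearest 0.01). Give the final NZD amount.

USD 15,000.00 × 126.57 = JPY 1,898,550
JPY 1,898,550 × 0.061348 = HKD 116,472.25
HKD 116,472.25 ÷ 1.3488 = BRL 86,352.50
BRL 86,352.50 × 0.26388 = NZD 22,786.70

NZD 22,786.70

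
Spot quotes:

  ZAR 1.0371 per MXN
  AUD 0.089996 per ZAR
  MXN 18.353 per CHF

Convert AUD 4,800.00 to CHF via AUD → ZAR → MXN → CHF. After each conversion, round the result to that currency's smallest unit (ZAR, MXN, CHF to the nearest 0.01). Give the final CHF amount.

CHF 2,802.14

AUD 4,800.00 ÷ 0.089996 = ZAR 53,335.70
ZAR 53,335.70 ÷ 1.0371 = MXN 51,427.73
MXN 51,427.73 ÷ 18.353 = CHF 2,802.14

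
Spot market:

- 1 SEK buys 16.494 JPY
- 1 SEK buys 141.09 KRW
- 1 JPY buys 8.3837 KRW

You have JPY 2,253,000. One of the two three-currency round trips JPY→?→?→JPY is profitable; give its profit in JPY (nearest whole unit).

Profitable loop is JPY → SEK → KRW → JPY:
JPY 2,253,000 ÷ 16.494 = SEK 136,595.13
SEK 136,595.13 × 141.09 = KRW 19,272,206
KRW 19,272,206 ÷ 8.3837 = JPY 2,298,771
Profit = JPY 2,298,771 − JPY 2,253,000

Profit: JPY 45,771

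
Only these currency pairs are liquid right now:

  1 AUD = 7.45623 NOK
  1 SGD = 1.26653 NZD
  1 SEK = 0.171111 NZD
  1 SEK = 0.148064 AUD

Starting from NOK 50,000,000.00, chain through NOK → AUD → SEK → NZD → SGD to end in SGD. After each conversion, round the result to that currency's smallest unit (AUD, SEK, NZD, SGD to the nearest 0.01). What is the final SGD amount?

NOK 50,000,000.00 ÷ 7.45623 = AUD 6,705,801.73
AUD 6,705,801.73 ÷ 0.148064 = SEK 45,289,886.33
SEK 45,289,886.33 × 0.171111 = NZD 7,749,597.74
NZD 7,749,597.74 ÷ 1.26653 = SGD 6,118,763.66

SGD 6,118,763.66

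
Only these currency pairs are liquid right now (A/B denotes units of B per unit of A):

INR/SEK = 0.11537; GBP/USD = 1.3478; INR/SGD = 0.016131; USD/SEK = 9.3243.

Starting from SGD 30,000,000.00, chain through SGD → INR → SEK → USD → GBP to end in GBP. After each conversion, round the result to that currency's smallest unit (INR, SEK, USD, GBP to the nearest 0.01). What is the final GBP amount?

GBP 17,073,052.11

SGD 30,000,000.00 ÷ 0.016131 = INR 1,859,773,107.68
INR 1,859,773,107.68 × 0.11537 = SEK 214,562,023.43
SEK 214,562,023.43 ÷ 9.3243 = USD 23,011,059.64
USD 23,011,059.64 ÷ 1.3478 = GBP 17,073,052.11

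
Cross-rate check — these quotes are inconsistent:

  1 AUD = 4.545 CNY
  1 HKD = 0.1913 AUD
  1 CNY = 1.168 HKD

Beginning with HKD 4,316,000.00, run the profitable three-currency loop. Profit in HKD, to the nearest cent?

Profitable loop is HKD → AUD → CNY → HKD:
HKD 4,316,000.00 × 0.1913 = AUD 825,650.80
AUD 825,650.80 × 4.545 = CNY 3,752,582.89
CNY 3,752,582.89 × 1.168 = HKD 4,383,016.81
Profit = HKD 4,383,016.81 − HKD 4,316,000.00

Profit: HKD 67,016.81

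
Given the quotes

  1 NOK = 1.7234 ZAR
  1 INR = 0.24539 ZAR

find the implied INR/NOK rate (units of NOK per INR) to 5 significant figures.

INR/NOK = 0.14239

1 INR × 0.24539 = 0.24539 ZAR
0.24539 ZAR ÷ 1.7234 = 0.142387 NOK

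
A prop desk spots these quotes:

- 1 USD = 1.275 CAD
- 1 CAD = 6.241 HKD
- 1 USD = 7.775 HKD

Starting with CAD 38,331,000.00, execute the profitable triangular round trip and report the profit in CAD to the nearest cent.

Profit: CAD 898,621.61

Profitable loop is CAD → HKD → USD → CAD:
CAD 38,331,000.00 × 6.241 = HKD 239,223,771.00
HKD 239,223,771.00 ÷ 7.775 = USD 30,768,330.68
USD 30,768,330.68 × 1.275 = CAD 39,229,621.61
Profit = CAD 39,229,621.61 − CAD 38,331,000.00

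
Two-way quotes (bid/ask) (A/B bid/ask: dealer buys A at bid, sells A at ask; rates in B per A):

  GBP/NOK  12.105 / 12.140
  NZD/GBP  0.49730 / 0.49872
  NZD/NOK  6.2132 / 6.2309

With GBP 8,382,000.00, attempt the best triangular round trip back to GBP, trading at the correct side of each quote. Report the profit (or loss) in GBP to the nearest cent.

Best loop GBP → NZD → NOK → GBP:
GBP 8,382,000.00 ÷ 0.49872 (buy NZD at ask) = NZD 16,807,025.99
NZD 16,807,025.99 × 6.2132 (sell NZD at bid) = NOK 104,425,413.86
NOK 104,425,413.86 ÷ 12.140 (buy GBP at ask) = GBP 8,601,763.91

Net profit: GBP 219,763.91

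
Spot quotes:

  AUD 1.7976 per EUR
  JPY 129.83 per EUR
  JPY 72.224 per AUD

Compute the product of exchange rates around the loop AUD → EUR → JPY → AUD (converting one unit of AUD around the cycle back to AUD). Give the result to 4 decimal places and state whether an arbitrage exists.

Around AUD → EUR → JPY → AUD: 1 ÷ 1.7976 × 129.83 ÷ 72.224 = 1.000001
Product ≈ 1 (deviation 0.000%, within rounding noise).

1.0000 (no arbitrage)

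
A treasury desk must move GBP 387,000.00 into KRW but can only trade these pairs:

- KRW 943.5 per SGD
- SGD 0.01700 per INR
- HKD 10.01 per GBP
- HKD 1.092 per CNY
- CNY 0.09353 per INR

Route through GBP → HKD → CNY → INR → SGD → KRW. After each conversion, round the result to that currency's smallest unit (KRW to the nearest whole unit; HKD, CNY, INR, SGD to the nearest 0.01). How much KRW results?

GBP 387,000.00 × 10.01 = HKD 3,873,870.00
HKD 3,873,870.00 ÷ 1.092 = CNY 3,547,500.00
CNY 3,547,500.00 ÷ 0.09353 = INR 37,929,006.74
INR 37,929,006.74 × 0.01700 = SGD 644,793.11
SGD 644,793.11 × 943.5 = KRW 608,362,299

KRW 608,362,299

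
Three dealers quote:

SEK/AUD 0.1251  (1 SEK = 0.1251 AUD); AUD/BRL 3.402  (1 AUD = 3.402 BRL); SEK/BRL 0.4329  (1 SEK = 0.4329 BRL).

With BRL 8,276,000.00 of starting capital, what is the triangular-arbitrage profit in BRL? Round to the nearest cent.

Profit: BRL 142,145.91

Profitable loop is BRL → AUD → SEK → BRL:
BRL 8,276,000.00 ÷ 3.402 = AUD 2,432,686.65
AUD 2,432,686.65 ÷ 0.1251 = SEK 19,445,936.49
SEK 19,445,936.49 × 0.4329 = BRL 8,418,145.91
Profit = BRL 8,418,145.91 − BRL 8,276,000.00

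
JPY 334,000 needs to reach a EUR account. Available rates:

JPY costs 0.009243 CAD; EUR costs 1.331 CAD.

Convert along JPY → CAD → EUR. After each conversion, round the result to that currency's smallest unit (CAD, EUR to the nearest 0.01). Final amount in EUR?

JPY 334,000 × 0.009243 = CAD 3,087.16
CAD 3,087.16 ÷ 1.331 = EUR 2,319.43

EUR 2,319.43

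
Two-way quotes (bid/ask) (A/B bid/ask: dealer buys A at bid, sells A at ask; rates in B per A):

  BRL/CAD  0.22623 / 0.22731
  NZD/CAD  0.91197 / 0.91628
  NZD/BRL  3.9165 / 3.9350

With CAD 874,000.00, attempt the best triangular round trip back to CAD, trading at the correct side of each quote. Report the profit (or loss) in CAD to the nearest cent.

Best loop CAD → BRL → NZD → CAD:
CAD 874,000.00 ÷ 0.22731 (buy BRL at ask) = BRL 3,844,969.43
BRL 3,844,969.43 ÷ 3.9350 (buy NZD at ask) = NZD 977,120.57
NZD 977,120.57 × 0.91197 (sell NZD at bid) = CAD 891,104.64

Net profit: CAD 17,104.64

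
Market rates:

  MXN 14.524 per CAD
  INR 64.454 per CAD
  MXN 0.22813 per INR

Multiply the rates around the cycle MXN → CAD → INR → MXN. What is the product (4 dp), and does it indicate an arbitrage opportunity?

Around MXN → CAD → INR → MXN: 1 ÷ 14.524 × 64.454 × 0.22813 = 1.012386
Product > 1; profitable direction is MXN → CAD → INR → MXN.

1.0124 (arbitrage exists)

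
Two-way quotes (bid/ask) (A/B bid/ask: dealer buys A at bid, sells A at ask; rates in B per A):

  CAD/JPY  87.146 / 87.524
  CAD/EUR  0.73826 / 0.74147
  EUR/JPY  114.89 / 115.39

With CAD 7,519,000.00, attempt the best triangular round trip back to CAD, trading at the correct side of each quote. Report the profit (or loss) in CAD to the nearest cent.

Net profit: CAD 139,536.48

Best loop CAD → JPY → EUR → CAD:
CAD 7,519,000.00 × 87.146 (sell CAD at bid) = JPY 655,250,774
JPY 655,250,774 ÷ 115.39 (buy EUR at ask) = EUR 5,678,575.04
EUR 5,678,575.04 ÷ 0.74147 (buy CAD at ask) = CAD 7,658,536.48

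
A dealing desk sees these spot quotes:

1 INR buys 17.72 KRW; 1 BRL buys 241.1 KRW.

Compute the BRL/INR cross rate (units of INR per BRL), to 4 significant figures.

BRL/INR = 13.61

1 BRL × 241.1 = 241.1 KRW
241.1 KRW ÷ 17.72 = 13.6061 INR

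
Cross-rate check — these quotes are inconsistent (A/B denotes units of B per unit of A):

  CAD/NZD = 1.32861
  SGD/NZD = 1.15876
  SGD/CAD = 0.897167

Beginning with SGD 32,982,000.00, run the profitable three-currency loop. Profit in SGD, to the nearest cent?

Profitable loop is SGD → CAD → NZD → SGD:
SGD 32,982,000.00 × 0.897167 = CAD 29,590,361.99
CAD 29,590,361.99 × 1.32861 = NZD 39,314,050.85
NZD 39,314,050.85 ÷ 1.15876 = SGD 33,927,690.68
Profit = SGD 33,927,690.68 − SGD 32,982,000.00

Profit: SGD 945,690.68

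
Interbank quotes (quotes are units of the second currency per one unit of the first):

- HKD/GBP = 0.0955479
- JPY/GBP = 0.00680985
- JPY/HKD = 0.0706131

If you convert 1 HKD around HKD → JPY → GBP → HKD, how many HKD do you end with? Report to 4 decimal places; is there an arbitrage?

1.0093 (arbitrage exists)

Around HKD → JPY → GBP → HKD: 1 ÷ 0.0706131 × 0.00680985 ÷ 0.0955479 = 1.009325
Product > 1; profitable direction is HKD → JPY → GBP → HKD.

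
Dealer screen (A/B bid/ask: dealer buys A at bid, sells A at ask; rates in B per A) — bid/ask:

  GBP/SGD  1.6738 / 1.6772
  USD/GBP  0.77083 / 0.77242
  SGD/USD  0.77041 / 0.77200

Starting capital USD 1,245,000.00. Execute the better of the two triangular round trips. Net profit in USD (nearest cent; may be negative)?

Best loop USD → SGD → GBP → USD:
USD 1,245,000.00 ÷ 0.77200 (buy SGD at ask) = SGD 1,612,694.30
SGD 1,612,694.30 ÷ 1.6772 (buy GBP at ask) = GBP 961,539.65
GBP 961,539.65 ÷ 0.77242 (buy USD at ask) = USD 1,244,840.44

Net result: USD -159.56 (no profitable arbitrage after spreads)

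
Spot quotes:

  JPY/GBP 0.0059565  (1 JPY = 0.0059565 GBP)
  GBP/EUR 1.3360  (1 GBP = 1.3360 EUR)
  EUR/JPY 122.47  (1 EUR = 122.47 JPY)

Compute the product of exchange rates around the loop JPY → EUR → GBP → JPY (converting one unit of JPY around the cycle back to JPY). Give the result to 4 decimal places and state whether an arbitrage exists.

Around JPY → EUR → GBP → JPY: 1 ÷ 122.47 ÷ 1.3360 ÷ 0.0059565 = 1.026060
Product > 1; profitable direction is JPY → EUR → GBP → JPY.

1.0261 (arbitrage exists)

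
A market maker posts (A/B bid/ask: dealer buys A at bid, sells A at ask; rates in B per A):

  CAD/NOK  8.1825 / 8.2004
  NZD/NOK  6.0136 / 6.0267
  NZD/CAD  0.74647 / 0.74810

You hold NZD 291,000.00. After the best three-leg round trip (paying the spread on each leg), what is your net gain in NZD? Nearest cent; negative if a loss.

Net profit: NZD 3,925.14

Best loop NZD → CAD → NOK → NZD:
NZD 291,000.00 × 0.74647 (sell NZD at bid) = CAD 217,222.77
CAD 217,222.77 × 8.1825 (sell CAD at bid) = NOK 1,777,425.32
NOK 1,777,425.32 ÷ 6.0267 (buy NZD at ask) = NZD 294,925.14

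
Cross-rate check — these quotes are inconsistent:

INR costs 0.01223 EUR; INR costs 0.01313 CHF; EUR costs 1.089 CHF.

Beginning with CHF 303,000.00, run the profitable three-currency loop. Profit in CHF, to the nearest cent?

Profitable loop is CHF → INR → EUR → CHF:
CHF 303,000.00 ÷ 0.01313 = INR 23,076,923.08
INR 23,076,923.08 × 0.01223 = EUR 282,230.77
EUR 282,230.77 × 1.089 = CHF 307,349.31
Profit = CHF 307,349.31 − CHF 303,000.00

Profit: CHF 4,349.31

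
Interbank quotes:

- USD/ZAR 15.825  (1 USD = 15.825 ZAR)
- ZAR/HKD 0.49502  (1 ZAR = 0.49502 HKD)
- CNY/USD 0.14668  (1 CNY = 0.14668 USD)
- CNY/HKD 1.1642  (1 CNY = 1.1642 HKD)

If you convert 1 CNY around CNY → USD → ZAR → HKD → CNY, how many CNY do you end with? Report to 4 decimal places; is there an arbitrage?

Around CNY → USD → ZAR → HKD → CNY: 1 × 0.14668 × 15.825 × 0.49502 ÷ 1.1642 = 0.986983
Product < 1; profitable direction is CNY → HKD → ZAR → USD → CNY.

0.9870 (arbitrage exists)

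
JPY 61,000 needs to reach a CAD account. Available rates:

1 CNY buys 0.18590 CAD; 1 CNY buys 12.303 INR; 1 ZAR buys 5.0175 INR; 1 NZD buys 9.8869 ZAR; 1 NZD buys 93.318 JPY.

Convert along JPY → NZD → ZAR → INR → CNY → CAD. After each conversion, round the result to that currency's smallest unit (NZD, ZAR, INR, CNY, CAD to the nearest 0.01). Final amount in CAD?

CAD 489.98

JPY 61,000 ÷ 93.318 = NZD 653.68
NZD 653.68 × 9.8869 = ZAR 6,462.87
ZAR 6,462.87 × 5.0175 = INR 32,427.45
INR 32,427.45 ÷ 12.303 = CNY 2,635.74
CNY 2,635.74 × 0.18590 = CAD 489.98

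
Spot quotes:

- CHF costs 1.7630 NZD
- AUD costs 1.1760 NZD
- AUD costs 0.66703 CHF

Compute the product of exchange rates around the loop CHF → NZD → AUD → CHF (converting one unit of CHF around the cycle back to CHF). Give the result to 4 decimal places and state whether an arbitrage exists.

1.0000 (no arbitrage)

Around CHF → NZD → AUD → CHF: 1 × 1.7630 ÷ 1.1760 × 0.66703 = 0.999978
Product ≈ 1 (deviation 0.002%, within rounding noise).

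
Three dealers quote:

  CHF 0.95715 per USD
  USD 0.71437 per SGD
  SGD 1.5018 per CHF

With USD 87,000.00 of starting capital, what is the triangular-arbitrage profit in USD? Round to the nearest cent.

Profitable loop is USD → CHF → SGD → USD:
USD 87,000.00 × 0.95715 = CHF 83,272.05
CHF 83,272.05 × 1.5018 = SGD 125,057.96
SGD 125,057.96 × 0.71437 = USD 89,337.66
Profit = USD 89,337.66 − USD 87,000.00

Profit: USD 2,337.66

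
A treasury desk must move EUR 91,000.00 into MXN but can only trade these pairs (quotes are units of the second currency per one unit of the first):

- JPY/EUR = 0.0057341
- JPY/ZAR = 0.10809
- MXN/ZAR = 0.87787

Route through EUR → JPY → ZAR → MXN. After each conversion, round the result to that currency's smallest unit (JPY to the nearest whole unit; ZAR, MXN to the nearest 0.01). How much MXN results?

MXN 1,954,030.97

EUR 91,000.00 ÷ 0.0057341 = JPY 15,869,971
JPY 15,869,971 × 0.10809 = ZAR 1,715,385.17
ZAR 1,715,385.17 ÷ 0.87787 = MXN 1,954,030.97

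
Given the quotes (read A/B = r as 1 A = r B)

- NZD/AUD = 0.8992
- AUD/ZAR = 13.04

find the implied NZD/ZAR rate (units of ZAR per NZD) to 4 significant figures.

NZD/ZAR = 11.73

1 NZD × 0.8992 = 0.8992 AUD
0.8992 AUD × 13.04 = 11.7256 ZAR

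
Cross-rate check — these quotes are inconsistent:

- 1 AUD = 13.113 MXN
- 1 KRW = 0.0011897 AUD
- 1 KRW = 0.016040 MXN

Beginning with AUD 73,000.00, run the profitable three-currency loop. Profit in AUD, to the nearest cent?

Profit: AUD 2,056.40

Profitable loop is AUD → KRW → MXN → AUD:
AUD 73,000.00 ÷ 0.0011897 = KRW 61,360,007
KRW 61,360,007 × 0.016040 = MXN 984,214.51
MXN 984,214.51 ÷ 13.113 = AUD 75,056.40
Profit = AUD 75,056.40 − AUD 73,000.00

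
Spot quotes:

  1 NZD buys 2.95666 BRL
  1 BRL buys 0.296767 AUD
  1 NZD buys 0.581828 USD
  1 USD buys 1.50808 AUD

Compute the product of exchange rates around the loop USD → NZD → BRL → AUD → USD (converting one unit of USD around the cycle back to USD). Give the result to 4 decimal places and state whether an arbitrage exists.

1.0000 (no arbitrage)

Around USD → NZD → BRL → AUD → USD: 1 ÷ 0.581828 × 2.95666 × 0.296767 ÷ 1.50808 = 0.999995
Product ≈ 1 (deviation 0.000%, within rounding noise).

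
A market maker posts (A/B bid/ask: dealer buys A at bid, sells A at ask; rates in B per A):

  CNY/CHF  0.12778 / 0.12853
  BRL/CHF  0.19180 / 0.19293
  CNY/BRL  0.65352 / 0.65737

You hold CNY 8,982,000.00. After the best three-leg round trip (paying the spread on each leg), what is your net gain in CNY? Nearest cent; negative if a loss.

Net profit: CNY 67,535.53

Best loop CNY → CHF → BRL → CNY:
CNY 8,982,000.00 × 0.12778 (sell CNY at bid) = CHF 1,147,719.96
CHF 1,147,719.96 ÷ 0.19293 (buy BRL at ask) = BRL 5,948,893.17
BRL 5,948,893.17 ÷ 0.65737 (buy CNY at ask) = CNY 9,049,535.53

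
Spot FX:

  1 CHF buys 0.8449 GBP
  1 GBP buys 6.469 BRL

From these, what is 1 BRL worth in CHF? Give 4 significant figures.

BRL/CHF = 0.1830

1 BRL ÷ 6.469 = 0.154583 GBP
0.154583 GBP ÷ 0.8449 = 0.182961 CHF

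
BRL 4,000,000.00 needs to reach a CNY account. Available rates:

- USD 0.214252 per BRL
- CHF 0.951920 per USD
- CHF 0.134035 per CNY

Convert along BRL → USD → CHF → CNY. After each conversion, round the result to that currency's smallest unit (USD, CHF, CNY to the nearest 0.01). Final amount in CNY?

BRL 4,000,000.00 × 0.214252 = USD 857,008.00
USD 857,008.00 × 0.951920 = CHF 815,803.06
CHF 815,803.06 ÷ 0.134035 = CNY 6,086,492.78

CNY 6,086,492.78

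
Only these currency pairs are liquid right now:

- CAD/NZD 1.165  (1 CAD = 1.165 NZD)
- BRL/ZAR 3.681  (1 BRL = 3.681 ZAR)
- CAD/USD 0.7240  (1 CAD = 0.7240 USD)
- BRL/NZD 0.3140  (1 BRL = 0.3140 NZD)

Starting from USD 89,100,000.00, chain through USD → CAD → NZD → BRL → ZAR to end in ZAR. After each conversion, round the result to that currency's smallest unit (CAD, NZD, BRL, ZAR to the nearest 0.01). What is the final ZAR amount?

USD 89,100,000.00 ÷ 0.7240 = CAD 123,066,298.34
CAD 123,066,298.34 × 1.165 = NZD 143,372,237.57
NZD 143,372,237.57 ÷ 0.3140 = BRL 456,599,482.71
BRL 456,599,482.71 × 3.681 = ZAR 1,680,742,695.86

ZAR 1,680,742,695.86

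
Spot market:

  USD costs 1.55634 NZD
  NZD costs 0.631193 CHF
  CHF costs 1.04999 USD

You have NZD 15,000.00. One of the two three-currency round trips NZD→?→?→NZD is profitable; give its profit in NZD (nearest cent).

Profitable loop is NZD → CHF → USD → NZD:
NZD 15,000.00 × 0.631193 = CHF 9,467.90
CHF 9,467.90 × 1.04999 = USD 9,941.20
USD 9,941.20 × 1.55634 = NZD 15,471.88
Profit = NZD 15,471.88 − NZD 15,000.00

Profit: NZD 471.88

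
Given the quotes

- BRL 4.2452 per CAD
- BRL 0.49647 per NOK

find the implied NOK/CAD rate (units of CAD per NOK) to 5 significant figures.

1 NOK × 0.49647 = 0.49647 BRL
0.49647 BRL ÷ 4.2452 = 0.116949 CAD

NOK/CAD = 0.11695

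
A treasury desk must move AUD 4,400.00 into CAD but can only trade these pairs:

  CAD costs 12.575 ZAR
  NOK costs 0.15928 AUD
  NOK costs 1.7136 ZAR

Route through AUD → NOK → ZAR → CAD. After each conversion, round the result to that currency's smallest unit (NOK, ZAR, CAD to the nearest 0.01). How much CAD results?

AUD 4,400.00 ÷ 0.15928 = NOK 27,624.31
NOK 27,624.31 × 1.7136 = ZAR 47,337.02
ZAR 47,337.02 ÷ 12.575 = CAD 3,764.38

CAD 3,764.38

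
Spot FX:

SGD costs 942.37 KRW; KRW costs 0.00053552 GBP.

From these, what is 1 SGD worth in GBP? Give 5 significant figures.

1 SGD × 942.37 = 942.37 KRW
942.37 KRW × 0.00053552 = 0.504658 GBP

SGD/GBP = 0.50466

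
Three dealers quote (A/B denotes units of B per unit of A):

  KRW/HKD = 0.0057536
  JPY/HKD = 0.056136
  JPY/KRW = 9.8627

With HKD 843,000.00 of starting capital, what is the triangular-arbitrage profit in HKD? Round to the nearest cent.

Profit: HKD 9,160.89

Profitable loop is HKD → JPY → KRW → HKD:
HKD 843,000.00 ÷ 0.056136 = JPY 15,017,101
JPY 15,017,101 × 9.8627 = KRW 148,109,165
KRW 148,109,165 × 0.0057536 = HKD 852,160.89
Profit = HKD 852,160.89 − HKD 843,000.00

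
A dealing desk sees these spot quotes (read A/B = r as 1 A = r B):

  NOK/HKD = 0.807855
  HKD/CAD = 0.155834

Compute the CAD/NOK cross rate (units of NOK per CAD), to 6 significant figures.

1 CAD ÷ 0.155834 = 6.41708 HKD
6.41708 HKD ÷ 0.807855 = 7.94336 NOK

CAD/NOK = 7.94336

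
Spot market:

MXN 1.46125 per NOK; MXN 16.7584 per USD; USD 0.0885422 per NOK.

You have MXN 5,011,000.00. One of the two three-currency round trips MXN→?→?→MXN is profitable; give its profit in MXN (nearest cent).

Profit: MXN 77,417.52

Profitable loop is MXN → NOK → USD → MXN:
MXN 5,011,000.00 ÷ 1.46125 = NOK 3,429,255.77
NOK 3,429,255.77 × 0.0885422 = USD 303,633.85
USD 303,633.85 × 16.7584 = MXN 5,088,417.52
Profit = MXN 5,088,417.52 − MXN 5,011,000.00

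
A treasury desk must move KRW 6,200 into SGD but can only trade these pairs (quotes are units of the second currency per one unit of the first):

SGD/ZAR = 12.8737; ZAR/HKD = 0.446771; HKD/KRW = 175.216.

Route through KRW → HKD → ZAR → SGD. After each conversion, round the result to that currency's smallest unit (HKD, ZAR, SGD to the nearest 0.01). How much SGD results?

KRW 6,200 ÷ 175.216 = HKD 35.38
HKD 35.38 ÷ 0.446771 = ZAR 79.19
ZAR 79.19 ÷ 12.8737 = SGD 6.15

SGD 6.15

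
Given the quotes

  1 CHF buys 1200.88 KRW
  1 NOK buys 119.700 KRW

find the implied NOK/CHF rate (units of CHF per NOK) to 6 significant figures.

NOK/CHF = 0.0996769

1 NOK × 119.700 = 119.7 KRW
119.7 KRW ÷ 1200.88 = 0.0996769 CHF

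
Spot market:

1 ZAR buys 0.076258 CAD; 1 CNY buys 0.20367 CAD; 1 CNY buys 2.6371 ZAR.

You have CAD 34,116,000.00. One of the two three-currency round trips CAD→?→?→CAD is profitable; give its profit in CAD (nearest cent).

Profit: CAD 435,997.49

Profitable loop is CAD → ZAR → CNY → CAD:
CAD 34,116,000.00 ÷ 0.076258 = ZAR 447,376,013.01
ZAR 447,376,013.01 ÷ 2.6371 = CNY 169,646,965.61
CNY 169,646,965.61 × 0.20367 = CAD 34,551,997.49
Profit = CAD 34,551,997.49 − CAD 34,116,000.00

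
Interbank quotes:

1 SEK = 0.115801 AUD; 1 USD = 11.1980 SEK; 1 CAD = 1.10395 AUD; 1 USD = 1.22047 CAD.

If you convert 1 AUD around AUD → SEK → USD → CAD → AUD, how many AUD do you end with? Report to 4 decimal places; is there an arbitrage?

1.0390 (arbitrage exists)

Around AUD → SEK → USD → CAD → AUD: 1 ÷ 0.115801 ÷ 11.1980 × 1.22047 × 1.10395 = 1.039020
Product > 1; profitable direction is AUD → SEK → USD → CAD → AUD.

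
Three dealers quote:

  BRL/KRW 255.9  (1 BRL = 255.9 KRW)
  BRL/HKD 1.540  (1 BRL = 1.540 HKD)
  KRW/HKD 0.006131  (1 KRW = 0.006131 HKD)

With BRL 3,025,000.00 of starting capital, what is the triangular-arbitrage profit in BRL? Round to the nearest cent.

Profitable loop is BRL → KRW → HKD → BRL:
BRL 3,025,000.00 × 255.9 = KRW 774,097,500
KRW 774,097,500 × 0.006131 = HKD 4,745,991.77
HKD 4,745,991.77 ÷ 1.540 = BRL 3,081,812.84
Profit = BRL 3,081,812.84 − BRL 3,025,000.00

Profit: BRL 56,812.84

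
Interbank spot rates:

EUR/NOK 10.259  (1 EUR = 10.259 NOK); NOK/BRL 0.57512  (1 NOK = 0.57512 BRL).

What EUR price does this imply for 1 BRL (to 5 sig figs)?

1 BRL ÷ 0.57512 = 1.73877 NOK
1.73877 NOK ÷ 10.259 = 0.169487 EUR

BRL/EUR = 0.16949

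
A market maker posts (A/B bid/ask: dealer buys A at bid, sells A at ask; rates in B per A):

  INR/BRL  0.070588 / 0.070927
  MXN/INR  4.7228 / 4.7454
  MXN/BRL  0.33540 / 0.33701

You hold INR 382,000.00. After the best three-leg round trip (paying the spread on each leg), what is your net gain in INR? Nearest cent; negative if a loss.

Best loop INR → MXN → BRL → INR:
INR 382,000.00 ÷ 4.7454 (buy MXN at ask) = MXN 80,499.01
MXN 80,499.01 × 0.33540 (sell MXN at bid) = BRL 26,999.37
BRL 26,999.37 ÷ 0.070927 (buy INR at ask) = INR 380,664.17

Net result: INR -1,335.83 (no profitable arbitrage after spreads)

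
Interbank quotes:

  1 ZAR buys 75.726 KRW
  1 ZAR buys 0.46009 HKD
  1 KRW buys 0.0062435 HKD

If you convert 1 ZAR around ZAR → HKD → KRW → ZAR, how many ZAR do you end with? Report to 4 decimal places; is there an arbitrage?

0.9731 (arbitrage exists)

Around ZAR → HKD → KRW → ZAR: 1 × 0.46009 ÷ 0.0062435 ÷ 75.726 = 0.973127
Product < 1; profitable direction is ZAR → KRW → HKD → ZAR.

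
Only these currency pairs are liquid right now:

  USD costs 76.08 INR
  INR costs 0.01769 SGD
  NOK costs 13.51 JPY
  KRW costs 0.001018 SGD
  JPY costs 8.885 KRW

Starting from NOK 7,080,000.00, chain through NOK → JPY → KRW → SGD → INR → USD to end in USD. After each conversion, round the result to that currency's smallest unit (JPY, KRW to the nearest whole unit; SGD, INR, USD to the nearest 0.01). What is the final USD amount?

USD 642,829.03

NOK 7,080,000.00 × 13.51 = JPY 95,650,800
JPY 95,650,800 × 8.885 = KRW 849,857,358
KRW 849,857,358 × 0.001018 = SGD 865,154.79
SGD 865,154.79 ÷ 0.01769 = INR 48,906,432.45
INR 48,906,432.45 ÷ 76.08 = USD 642,829.03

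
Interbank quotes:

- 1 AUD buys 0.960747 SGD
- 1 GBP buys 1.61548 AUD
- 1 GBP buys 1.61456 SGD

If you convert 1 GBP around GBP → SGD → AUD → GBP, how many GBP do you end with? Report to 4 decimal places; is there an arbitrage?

Around GBP → SGD → AUD → GBP: 1 × 1.61456 ÷ 0.960747 ÷ 1.61548 = 1.040264
Product > 1; profitable direction is GBP → SGD → AUD → GBP.

1.0403 (arbitrage exists)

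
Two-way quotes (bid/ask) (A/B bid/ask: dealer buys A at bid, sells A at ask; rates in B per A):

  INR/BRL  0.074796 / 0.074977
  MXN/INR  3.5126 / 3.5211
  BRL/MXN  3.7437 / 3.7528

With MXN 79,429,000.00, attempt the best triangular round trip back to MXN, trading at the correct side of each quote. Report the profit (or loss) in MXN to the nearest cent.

Best loop MXN → BRL → INR → MXN:
MXN 79,429,000.00 ÷ 3.7528 (buy BRL at ask) = BRL 21,165,263.27
BRL 21,165,263.27 ÷ 0.074977 (buy INR at ask) = INR 282,290,079.23
INR 282,290,079.23 ÷ 3.5211 (buy MXN at ask) = MXN 80,170,991.80

Net profit: MXN 741,991.80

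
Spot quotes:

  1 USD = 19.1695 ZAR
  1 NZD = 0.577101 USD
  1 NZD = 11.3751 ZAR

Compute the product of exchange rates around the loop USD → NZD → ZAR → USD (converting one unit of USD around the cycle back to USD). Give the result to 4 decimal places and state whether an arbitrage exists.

Around USD → NZD → ZAR → USD: 1 ÷ 0.577101 × 11.3751 ÷ 19.1695 = 1.028236
Product > 1; profitable direction is USD → NZD → ZAR → USD.

1.0282 (arbitrage exists)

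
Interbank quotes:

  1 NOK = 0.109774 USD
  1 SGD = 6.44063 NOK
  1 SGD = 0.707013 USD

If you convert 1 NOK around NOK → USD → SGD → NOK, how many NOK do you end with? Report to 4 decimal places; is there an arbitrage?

Around NOK → USD → SGD → NOK: 1 × 0.109774 ÷ 0.707013 × 6.44063 = 1.000001
Product ≈ 1 (deviation 0.000%, within rounding noise).

1.0000 (no arbitrage)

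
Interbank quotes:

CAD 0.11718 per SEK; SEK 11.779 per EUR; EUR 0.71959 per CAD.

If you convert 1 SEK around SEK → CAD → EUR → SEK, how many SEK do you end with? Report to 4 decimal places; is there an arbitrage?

0.9932 (arbitrage exists)

Around SEK → CAD → EUR → SEK: 1 × 0.11718 × 0.71959 × 11.779 = 0.993224
Product < 1; profitable direction is SEK → EUR → CAD → SEK.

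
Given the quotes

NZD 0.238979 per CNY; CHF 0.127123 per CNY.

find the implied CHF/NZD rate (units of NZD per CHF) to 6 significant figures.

1 CHF ÷ 0.127123 = 7.8664 CNY
7.8664 CNY × 0.238979 = 1.8799 NZD

CHF/NZD = 1.87990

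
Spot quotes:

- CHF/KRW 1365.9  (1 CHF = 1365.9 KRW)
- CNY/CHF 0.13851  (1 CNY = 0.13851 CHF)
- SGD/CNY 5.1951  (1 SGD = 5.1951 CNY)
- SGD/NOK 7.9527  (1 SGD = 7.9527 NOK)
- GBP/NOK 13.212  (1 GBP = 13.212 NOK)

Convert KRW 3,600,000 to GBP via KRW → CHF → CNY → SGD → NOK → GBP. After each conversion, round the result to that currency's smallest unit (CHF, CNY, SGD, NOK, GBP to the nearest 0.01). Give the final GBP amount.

KRW 3,600,000 ÷ 1365.9 = CHF 2,635.62
CHF 2,635.62 ÷ 0.13851 = CNY 19,028.37
CNY 19,028.37 ÷ 5.1951 = SGD 3,662.75
SGD 3,662.75 × 7.9527 = NOK 29,128.75
NOK 29,128.75 ÷ 13.212 = GBP 2,204.72

GBP 2,204.72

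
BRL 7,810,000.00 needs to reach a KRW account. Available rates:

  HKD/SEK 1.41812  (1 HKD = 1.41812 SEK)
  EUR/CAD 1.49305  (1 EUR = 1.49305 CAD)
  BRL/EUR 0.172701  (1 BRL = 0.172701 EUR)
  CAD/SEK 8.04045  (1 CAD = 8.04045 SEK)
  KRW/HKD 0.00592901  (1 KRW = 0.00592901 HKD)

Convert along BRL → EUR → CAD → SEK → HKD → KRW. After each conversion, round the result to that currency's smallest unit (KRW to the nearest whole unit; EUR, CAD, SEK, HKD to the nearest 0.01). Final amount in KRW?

KRW 1,925,774,485

BRL 7,810,000.00 × 0.172701 = EUR 1,348,794.81
EUR 1,348,794.81 × 1.49305 = CAD 2,013,818.09
CAD 2,013,818.09 × 8.04045 = SEK 16,192,003.66
SEK 16,192,003.66 ÷ 1.41812 = HKD 11,417,936.18
HKD 11,417,936.18 ÷ 0.00592901 = KRW 1,925,774,485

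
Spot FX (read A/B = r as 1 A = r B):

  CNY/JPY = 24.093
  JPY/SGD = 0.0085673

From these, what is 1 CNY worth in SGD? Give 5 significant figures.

CNY/SGD = 0.20641

1 CNY × 24.093 = 24.093 JPY
24.093 JPY × 0.0085673 = 0.206412 SGD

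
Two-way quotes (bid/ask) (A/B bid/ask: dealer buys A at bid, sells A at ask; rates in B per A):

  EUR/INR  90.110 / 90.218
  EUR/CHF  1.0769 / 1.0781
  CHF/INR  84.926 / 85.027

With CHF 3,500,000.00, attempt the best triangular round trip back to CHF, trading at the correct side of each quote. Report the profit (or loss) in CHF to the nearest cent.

Best loop CHF → INR → EUR → CHF:
CHF 3,500,000.00 × 84.926 (sell CHF at bid) = INR 297,241,000.00
INR 297,241,000.00 ÷ 90.218 (buy EUR at ask) = EUR 3,294,697.29
EUR 3,294,697.29 × 1.0769 (sell EUR at bid) = CHF 3,548,059.51

Net profit: CHF 48,059.51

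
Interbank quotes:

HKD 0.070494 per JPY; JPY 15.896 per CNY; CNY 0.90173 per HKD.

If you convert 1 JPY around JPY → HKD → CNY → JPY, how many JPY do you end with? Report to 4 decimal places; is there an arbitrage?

Around JPY → HKD → CNY → JPY: 1 × 0.070494 × 0.90173 × 15.896 = 1.010454
Product > 1; profitable direction is JPY → HKD → CNY → JPY.

1.0105 (arbitrage exists)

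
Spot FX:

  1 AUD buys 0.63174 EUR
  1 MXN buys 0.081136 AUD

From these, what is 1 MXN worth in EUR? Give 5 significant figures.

MXN/EUR = 0.051257

1 MXN × 0.081136 = 0.081136 AUD
0.081136 AUD × 0.63174 = 0.0512569 EUR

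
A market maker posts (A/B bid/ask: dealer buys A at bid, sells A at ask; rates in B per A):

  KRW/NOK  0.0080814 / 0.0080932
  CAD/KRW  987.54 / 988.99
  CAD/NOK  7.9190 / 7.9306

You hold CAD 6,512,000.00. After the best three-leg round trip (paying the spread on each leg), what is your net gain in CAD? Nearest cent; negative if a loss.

Best loop CAD → KRW → NOK → CAD:
CAD 6,512,000.00 × 987.54 (sell CAD at bid) = KRW 6,430,860,480
KRW 6,430,860,480 × 0.0080814 (sell KRW at bid) = NOK 51,970,355.88
NOK 51,970,355.88 ÷ 7.9306 (buy CAD at ask) = CAD 6,553,143.00

Net profit: CAD 41,143.00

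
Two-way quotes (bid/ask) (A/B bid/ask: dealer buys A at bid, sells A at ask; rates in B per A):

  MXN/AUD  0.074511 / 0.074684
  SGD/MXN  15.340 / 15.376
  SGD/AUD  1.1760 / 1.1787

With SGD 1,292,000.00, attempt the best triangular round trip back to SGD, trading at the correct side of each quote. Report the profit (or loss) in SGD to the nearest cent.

Best loop SGD → AUD → MXN → SGD:
SGD 1,292,000.00 × 1.1760 (sell SGD at bid) = AUD 1,519,392.00
AUD 1,519,392.00 ÷ 0.074684 (buy MXN at ask) = MXN 20,344,277.22
MXN 20,344,277.22 ÷ 15.376 (buy SGD at ask) = SGD 1,323,118.97

Net profit: SGD 31,118.97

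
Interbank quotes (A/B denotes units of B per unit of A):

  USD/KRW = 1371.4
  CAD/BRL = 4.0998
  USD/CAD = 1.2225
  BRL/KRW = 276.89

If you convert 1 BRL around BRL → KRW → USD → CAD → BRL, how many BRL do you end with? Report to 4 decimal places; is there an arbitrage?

1.0119 (arbitrage exists)

Around BRL → KRW → USD → CAD → BRL: 1 × 276.89 ÷ 1371.4 × 1.2225 × 4.0998 = 1.011940
Product > 1; profitable direction is BRL → KRW → USD → CAD → BRL.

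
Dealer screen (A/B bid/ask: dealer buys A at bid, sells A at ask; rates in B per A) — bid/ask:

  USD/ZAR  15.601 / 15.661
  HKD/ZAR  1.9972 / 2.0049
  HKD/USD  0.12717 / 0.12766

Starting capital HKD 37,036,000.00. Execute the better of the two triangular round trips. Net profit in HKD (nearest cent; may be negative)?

Best loop HKD → ZAR → USD → HKD:
HKD 37,036,000.00 × 1.9972 (sell HKD at bid) = ZAR 73,968,299.20
ZAR 73,968,299.20 ÷ 15.661 (buy USD at ask) = USD 4,723,089.15
USD 4,723,089.15 ÷ 0.12766 (buy HKD at ask) = HKD 36,997,408.36

Net result: HKD -38,591.64 (no profitable arbitrage after spreads)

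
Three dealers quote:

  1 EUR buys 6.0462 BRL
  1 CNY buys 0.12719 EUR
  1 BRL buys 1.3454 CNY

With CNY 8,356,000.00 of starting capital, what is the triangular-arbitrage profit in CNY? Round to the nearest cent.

Profitable loop is CNY → EUR → BRL → CNY:
CNY 8,356,000.00 × 0.12719 = EUR 1,062,799.64
EUR 1,062,799.64 × 6.0462 = BRL 6,425,899.18
BRL 6,425,899.18 × 1.3454 = CNY 8,645,404.76
Profit = CNY 8,645,404.76 − CNY 8,356,000.00

Profit: CNY 289,404.76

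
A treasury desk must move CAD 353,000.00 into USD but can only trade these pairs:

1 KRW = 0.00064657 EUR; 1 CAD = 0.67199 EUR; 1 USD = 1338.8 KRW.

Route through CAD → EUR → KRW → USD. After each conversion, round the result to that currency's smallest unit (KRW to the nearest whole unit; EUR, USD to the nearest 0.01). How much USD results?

USD 274,035.14

CAD 353,000.00 × 0.67199 = EUR 237,212.47
EUR 237,212.47 ÷ 0.00064657 = KRW 366,878,250
KRW 366,878,250 ÷ 1338.8 = USD 274,035.14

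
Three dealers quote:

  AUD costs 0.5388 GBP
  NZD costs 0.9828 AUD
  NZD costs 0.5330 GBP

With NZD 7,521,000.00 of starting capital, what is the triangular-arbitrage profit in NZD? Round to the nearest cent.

Profit: NZD 49,247.23

Profitable loop is NZD → GBP → AUD → NZD:
NZD 7,521,000.00 × 0.5330 = GBP 4,008,693.00
GBP 4,008,693.00 ÷ 0.5388 = AUD 7,440,038.98
AUD 7,440,038.98 ÷ 0.9828 = NZD 7,570,247.23
Profit = NZD 7,570,247.23 − NZD 7,521,000.00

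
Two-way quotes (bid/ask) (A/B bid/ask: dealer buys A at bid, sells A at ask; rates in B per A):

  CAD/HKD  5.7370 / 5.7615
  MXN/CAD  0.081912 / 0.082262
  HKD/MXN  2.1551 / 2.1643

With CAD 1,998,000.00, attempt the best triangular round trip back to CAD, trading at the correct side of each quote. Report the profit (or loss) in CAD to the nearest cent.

Best loop CAD → HKD → MXN → CAD:
CAD 1,998,000.00 × 5.7370 (sell CAD at bid) = HKD 11,462,526.00
HKD 11,462,526.00 × 2.1551 (sell HKD at bid) = MXN 24,702,889.78
MXN 24,702,889.78 × 0.081912 (sell MXN at bid) = CAD 2,023,463.11

Net profit: CAD 25,463.11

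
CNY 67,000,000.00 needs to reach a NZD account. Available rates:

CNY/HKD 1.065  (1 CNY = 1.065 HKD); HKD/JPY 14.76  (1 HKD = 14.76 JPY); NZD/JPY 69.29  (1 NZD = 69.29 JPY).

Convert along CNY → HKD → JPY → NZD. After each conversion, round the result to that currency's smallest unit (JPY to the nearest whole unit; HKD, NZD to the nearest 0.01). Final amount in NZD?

CNY 67,000,000.00 × 1.065 = HKD 71,355,000.00
HKD 71,355,000.00 × 14.76 = JPY 1,053,199,800
JPY 1,053,199,800 ÷ 69.29 = NZD 15,199,881.66

NZD 15,199,881.66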